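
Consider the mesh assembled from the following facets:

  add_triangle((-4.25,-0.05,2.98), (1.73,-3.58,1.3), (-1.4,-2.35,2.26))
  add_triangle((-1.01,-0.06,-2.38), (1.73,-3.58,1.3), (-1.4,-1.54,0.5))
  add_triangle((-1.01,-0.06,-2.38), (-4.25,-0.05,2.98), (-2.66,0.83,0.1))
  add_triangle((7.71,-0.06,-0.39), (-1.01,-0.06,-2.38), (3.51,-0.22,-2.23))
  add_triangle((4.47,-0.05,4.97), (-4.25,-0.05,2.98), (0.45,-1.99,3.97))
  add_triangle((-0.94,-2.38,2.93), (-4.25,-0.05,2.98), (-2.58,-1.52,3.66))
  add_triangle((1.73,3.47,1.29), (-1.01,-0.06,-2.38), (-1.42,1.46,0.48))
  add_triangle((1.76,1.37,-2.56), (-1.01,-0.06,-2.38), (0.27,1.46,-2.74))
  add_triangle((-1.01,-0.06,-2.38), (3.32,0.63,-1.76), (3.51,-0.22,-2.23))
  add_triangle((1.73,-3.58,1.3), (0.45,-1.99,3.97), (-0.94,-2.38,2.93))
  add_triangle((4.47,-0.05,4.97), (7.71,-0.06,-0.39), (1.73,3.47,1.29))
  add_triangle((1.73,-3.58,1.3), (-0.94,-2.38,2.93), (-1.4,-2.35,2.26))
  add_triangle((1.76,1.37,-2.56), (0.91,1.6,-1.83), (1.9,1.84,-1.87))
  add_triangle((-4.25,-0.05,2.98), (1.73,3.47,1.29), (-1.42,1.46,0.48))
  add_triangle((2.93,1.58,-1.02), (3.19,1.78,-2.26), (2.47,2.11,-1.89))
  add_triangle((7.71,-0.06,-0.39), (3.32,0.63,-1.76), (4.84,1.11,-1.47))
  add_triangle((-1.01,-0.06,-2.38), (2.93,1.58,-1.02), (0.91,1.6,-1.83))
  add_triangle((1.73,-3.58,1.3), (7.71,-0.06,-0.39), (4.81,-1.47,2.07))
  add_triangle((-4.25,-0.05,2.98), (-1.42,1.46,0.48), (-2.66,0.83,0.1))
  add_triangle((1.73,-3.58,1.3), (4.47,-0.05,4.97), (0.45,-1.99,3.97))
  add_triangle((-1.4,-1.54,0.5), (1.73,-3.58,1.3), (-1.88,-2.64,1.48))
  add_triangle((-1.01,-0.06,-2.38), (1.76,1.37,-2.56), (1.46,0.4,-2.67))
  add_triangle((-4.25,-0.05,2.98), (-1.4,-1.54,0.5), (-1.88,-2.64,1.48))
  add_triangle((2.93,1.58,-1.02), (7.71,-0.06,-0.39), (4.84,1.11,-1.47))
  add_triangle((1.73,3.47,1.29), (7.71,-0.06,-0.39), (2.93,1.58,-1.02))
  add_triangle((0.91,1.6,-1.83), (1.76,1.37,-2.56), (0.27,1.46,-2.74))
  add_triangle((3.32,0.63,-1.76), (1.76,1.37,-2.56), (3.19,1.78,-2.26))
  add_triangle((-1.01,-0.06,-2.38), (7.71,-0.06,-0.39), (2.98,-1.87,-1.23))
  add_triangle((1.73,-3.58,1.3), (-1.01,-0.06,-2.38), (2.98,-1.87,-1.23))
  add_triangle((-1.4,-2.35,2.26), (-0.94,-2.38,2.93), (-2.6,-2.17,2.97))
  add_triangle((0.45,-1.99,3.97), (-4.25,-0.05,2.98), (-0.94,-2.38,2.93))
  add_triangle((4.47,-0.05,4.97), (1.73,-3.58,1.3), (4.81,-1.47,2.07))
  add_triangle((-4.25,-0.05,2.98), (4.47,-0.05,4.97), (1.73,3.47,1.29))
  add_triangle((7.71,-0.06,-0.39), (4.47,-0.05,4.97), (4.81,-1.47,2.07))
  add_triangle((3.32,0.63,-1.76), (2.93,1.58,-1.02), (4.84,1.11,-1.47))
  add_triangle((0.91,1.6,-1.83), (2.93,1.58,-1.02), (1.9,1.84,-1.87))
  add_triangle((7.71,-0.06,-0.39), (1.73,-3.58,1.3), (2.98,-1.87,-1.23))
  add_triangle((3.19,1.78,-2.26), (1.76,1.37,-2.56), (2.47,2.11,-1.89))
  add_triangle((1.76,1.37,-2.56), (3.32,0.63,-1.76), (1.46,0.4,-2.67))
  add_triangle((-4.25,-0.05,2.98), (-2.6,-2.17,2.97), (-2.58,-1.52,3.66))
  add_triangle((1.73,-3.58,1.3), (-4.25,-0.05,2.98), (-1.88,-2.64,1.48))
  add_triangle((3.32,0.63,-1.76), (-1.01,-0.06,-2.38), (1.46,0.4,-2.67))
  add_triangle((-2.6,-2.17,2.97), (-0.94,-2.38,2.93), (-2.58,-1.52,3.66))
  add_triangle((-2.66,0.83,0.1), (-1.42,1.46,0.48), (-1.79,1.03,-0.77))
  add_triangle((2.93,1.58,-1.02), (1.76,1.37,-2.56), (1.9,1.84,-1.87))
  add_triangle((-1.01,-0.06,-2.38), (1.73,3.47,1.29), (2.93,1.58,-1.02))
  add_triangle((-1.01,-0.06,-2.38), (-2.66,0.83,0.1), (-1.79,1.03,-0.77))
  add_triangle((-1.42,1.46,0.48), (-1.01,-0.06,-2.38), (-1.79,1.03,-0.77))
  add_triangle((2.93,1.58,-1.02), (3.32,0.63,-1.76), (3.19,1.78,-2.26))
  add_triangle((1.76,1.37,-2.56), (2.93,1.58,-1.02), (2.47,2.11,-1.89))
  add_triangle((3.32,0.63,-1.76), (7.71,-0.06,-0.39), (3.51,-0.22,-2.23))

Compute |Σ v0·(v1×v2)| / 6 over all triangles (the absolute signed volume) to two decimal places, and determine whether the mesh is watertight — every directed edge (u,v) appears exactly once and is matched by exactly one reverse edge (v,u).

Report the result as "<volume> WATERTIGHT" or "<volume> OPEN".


Per-triangle v0·(v1×v2)/6:
  t1: -0.8937
  t2: +3.0361
  t3: +1.9442
  t4: -0.4230
  t5: +11.1426
  t6: -0.7097
  t7: +2.8932
  t8: +0.9111
  t9: +1.4563
  t10: +3.4192
  t11: +23.2860
  t12: +1.3711
  t13: +0.2874
  t14: +3.8782
  t15: +0.4067
  t16: +1.3154
  t17: -1.1216
  t18: +8.0477
  t19: +1.5317
  t20: +10.1260
  t21: +0.7785
  t22: +0.9479
  t23: +1.0677
  t24: +1.2377
  t25: +6.7395
  t26: +0.4283
  t27: +0.7314
  t28: +5.6752
  t29: +4.1590
  t30: +0.4936
  t31: +3.9816
  t32: +8.0377
  t33: +19.9846
  t34: +9.5200
  t35: +0.5644
  t36: +0.0521
  t37: +8.2390
  t38: +0.4820
  t39: +0.9762
  t40: +1.5948
  t41: +4.2474
  t42: +0.0602
  t43: +1.0022
  t44: +0.4666
  t45: +0.5270
  t46: +3.8322
  t47: +0.6447
  t48: +0.1645
  t49: +0.6690
  t50: -0.5281
  t51: +2.1239
Σ = +160.8055 → |volume| = 160.81

Directed edges: 153 total; 9 unmatched, e.g. (-1.4,-2.35,2.26)→(-4.25,-0.05,2.98) → open.

160.81 OPEN


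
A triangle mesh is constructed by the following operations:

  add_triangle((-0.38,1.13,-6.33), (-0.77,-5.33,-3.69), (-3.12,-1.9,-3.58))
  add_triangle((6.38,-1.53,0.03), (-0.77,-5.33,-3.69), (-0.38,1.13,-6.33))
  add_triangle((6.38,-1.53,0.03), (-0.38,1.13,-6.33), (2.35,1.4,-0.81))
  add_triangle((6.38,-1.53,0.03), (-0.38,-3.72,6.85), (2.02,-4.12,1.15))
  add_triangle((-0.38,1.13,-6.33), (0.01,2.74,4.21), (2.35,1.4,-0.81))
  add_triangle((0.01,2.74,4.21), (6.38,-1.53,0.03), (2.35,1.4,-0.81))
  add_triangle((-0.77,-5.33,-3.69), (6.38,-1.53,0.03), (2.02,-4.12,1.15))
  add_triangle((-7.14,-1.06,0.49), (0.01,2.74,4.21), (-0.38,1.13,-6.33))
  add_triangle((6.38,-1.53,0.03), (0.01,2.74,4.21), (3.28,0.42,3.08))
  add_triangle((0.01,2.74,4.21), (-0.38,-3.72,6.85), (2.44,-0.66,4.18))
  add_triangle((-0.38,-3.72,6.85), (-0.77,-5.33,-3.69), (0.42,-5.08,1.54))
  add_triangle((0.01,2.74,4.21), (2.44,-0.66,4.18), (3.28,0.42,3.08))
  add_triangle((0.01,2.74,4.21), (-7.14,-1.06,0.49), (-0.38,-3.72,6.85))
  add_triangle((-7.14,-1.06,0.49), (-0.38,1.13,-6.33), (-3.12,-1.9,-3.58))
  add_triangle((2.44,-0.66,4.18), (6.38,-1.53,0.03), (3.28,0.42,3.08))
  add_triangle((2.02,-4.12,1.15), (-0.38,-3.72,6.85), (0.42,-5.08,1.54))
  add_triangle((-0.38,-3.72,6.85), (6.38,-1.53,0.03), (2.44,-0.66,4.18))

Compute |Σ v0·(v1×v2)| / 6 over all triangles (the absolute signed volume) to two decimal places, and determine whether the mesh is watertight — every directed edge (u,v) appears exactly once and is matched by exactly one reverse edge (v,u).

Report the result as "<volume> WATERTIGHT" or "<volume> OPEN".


279.45 OPEN

Per-triangle v0·(v1×v2)/6:
  t1: +16.8854
  t2: +41.1803
  t3: +12.3058
  t4: +21.8660
  t5: +9.1570
  t6: +11.1843
  t7: +20.9387
  t8: +26.6582
  t9: +3.5352
  t10: +14.8846
  t11: +8.9542
  t12: +5.0609
  t13: +40.5952
  t14: +16.2243
  t15: +5.5922
  t16: +8.0787
  t17: +16.3476
Σ = +279.4485 → |volume| = 279.45

Directed edges: 51 total; 7 unmatched, e.g. (-0.77,-5.33,-3.69)→(-3.12,-1.9,-3.58) → open.


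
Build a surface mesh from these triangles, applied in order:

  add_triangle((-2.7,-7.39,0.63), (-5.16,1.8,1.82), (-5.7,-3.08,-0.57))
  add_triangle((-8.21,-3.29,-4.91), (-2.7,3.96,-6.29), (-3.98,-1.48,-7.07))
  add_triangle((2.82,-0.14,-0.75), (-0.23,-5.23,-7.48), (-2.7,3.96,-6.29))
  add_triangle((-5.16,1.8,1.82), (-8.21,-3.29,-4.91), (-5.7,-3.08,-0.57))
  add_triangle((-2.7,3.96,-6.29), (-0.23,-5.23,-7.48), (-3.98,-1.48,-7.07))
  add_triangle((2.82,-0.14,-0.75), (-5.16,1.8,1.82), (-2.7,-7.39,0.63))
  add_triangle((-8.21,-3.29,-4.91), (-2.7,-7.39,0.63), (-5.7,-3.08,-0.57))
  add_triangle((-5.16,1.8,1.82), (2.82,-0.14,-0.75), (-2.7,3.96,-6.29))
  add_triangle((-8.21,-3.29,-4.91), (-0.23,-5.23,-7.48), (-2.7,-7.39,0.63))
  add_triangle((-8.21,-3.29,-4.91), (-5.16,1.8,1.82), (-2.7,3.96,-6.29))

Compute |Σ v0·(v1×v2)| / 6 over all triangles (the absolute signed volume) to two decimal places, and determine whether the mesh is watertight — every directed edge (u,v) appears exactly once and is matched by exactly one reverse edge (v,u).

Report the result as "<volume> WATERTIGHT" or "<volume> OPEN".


Per-triangle v0·(v1×v2)/6:
  t1: +17.0851
  t2: +31.6200
  t3: +30.8247
  t4: +20.3670
  t5: +28.3823
  t6: +1.5191
  t7: +22.0594
  t8: +5.8900
  t9: +79.1573
  t10: +58.5900
Σ = +295.4950 → |volume| = 295.49

Directed edges: 30 total; 6 unmatched, e.g. (-3.98,-1.48,-7.07)→(-8.21,-3.29,-4.91) → open.

295.49 OPEN


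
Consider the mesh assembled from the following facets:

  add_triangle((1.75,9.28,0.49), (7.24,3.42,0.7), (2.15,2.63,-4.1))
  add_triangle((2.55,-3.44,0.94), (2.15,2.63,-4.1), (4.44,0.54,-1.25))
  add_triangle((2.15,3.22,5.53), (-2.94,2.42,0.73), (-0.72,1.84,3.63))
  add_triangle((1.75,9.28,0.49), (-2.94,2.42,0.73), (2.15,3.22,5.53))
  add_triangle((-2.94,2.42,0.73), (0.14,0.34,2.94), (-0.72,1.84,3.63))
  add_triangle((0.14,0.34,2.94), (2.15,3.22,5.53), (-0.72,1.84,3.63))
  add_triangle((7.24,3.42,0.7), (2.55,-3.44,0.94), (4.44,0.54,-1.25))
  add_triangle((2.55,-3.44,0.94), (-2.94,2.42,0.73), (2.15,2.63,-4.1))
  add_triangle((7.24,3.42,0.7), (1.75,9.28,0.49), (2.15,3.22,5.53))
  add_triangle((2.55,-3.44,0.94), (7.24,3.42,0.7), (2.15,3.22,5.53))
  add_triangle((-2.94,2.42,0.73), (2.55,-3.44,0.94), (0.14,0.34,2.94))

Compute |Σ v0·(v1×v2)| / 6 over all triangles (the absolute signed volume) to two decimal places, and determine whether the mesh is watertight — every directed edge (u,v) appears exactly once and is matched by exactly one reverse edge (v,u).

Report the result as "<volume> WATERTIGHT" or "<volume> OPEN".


Per-triangle v0·(v1×v2)/6:
  t1: +44.5668
  t2: +6.7924
  t3: +4.7319
  t4: +29.5931
  t5: +1.0483
  t6: +2.4419
  t7: +10.7146
  t8: -1.0482
  t9: +53.4343
  t10: +31.6721
  t11: +2.3056
Σ = +186.2528 → |volume| = 186.25

Directed edges: 33 total; 9 unmatched, e.g. (7.24,3.42,0.7)→(2.15,2.63,-4.1) → open.

186.25 OPEN


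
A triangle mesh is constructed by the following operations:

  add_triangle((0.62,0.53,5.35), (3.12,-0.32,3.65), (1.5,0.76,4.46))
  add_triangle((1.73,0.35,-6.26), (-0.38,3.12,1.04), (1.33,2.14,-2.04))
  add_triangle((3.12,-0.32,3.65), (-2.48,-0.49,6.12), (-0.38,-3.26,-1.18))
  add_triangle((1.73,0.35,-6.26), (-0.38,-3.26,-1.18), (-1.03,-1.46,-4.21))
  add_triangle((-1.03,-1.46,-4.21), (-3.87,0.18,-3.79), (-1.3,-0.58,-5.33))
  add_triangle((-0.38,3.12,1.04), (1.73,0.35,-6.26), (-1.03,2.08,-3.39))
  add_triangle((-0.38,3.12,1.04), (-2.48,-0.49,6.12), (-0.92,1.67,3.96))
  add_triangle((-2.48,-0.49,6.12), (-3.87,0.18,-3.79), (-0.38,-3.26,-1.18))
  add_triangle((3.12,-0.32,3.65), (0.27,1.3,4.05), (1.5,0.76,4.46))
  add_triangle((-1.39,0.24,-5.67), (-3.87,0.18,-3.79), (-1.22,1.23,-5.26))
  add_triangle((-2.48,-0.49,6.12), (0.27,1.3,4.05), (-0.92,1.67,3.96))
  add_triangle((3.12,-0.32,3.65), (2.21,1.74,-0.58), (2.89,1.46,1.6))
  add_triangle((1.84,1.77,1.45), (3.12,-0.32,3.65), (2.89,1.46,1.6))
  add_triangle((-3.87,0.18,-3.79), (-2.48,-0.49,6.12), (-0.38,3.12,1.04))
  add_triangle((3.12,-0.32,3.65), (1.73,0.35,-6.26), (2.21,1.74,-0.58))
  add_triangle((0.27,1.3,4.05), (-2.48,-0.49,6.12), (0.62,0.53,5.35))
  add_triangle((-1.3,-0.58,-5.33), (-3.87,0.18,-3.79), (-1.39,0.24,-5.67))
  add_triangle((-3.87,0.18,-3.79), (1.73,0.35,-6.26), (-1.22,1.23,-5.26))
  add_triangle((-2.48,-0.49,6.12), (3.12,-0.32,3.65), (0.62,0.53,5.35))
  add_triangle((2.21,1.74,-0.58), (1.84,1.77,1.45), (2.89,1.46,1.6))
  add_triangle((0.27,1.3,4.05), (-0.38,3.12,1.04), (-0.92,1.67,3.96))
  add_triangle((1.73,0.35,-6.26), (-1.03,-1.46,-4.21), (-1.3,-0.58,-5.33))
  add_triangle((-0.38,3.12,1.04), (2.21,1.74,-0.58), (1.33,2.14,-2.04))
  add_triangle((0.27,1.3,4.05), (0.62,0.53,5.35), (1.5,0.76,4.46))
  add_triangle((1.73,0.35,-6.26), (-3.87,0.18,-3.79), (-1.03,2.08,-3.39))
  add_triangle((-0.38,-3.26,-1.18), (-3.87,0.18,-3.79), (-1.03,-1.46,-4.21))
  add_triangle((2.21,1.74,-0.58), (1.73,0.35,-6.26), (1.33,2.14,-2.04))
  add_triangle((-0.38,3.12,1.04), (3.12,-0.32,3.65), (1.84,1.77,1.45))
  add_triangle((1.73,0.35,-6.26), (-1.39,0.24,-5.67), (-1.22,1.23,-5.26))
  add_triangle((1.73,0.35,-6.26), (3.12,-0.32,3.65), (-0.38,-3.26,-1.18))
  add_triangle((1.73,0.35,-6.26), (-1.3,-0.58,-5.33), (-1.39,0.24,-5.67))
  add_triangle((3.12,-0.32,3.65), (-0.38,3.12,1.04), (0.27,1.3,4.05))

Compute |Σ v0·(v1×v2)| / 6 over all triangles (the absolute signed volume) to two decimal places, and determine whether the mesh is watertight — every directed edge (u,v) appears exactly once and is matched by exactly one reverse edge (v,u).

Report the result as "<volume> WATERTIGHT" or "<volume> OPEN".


149.06 OPEN

Per-triangle v0·(v1×v2)/6:
  t1: +1.3626
  t2: +2.7364
  t3: +15.7604
  t4: +6.3626
  t5: +2.6233
  t6: +6.3392
  t7: +2.1532
  t8: +18.3883
  t9: +0.0932
  t10: +2.8009
  t11: +2.7392
  t12: +1.0698
  t13: +1.1723
  t14: +17.6574
  t15: +7.6035
  t16: +2.7508
  t17: +2.2388
  t18: -4.8907
  t19: +4.5746
  t20: +0.8596
  t21: +2.1057
  t22: +2.8957
  t23: +2.5081
  t24: +0.8445
  t25: +9.7645
  t26: +5.9821
  t27: +2.9675
  t28: +2.6377
  t29: +3.1022
  t30: +14.4124
  t31: +2.4859
  t32: +4.9576
Σ = +149.0591 → |volume| = 149.06

Directed edges: 96 total; 6 unmatched, e.g. (-1.03,2.08,-3.39)→(-0.38,3.12,1.04) → open.


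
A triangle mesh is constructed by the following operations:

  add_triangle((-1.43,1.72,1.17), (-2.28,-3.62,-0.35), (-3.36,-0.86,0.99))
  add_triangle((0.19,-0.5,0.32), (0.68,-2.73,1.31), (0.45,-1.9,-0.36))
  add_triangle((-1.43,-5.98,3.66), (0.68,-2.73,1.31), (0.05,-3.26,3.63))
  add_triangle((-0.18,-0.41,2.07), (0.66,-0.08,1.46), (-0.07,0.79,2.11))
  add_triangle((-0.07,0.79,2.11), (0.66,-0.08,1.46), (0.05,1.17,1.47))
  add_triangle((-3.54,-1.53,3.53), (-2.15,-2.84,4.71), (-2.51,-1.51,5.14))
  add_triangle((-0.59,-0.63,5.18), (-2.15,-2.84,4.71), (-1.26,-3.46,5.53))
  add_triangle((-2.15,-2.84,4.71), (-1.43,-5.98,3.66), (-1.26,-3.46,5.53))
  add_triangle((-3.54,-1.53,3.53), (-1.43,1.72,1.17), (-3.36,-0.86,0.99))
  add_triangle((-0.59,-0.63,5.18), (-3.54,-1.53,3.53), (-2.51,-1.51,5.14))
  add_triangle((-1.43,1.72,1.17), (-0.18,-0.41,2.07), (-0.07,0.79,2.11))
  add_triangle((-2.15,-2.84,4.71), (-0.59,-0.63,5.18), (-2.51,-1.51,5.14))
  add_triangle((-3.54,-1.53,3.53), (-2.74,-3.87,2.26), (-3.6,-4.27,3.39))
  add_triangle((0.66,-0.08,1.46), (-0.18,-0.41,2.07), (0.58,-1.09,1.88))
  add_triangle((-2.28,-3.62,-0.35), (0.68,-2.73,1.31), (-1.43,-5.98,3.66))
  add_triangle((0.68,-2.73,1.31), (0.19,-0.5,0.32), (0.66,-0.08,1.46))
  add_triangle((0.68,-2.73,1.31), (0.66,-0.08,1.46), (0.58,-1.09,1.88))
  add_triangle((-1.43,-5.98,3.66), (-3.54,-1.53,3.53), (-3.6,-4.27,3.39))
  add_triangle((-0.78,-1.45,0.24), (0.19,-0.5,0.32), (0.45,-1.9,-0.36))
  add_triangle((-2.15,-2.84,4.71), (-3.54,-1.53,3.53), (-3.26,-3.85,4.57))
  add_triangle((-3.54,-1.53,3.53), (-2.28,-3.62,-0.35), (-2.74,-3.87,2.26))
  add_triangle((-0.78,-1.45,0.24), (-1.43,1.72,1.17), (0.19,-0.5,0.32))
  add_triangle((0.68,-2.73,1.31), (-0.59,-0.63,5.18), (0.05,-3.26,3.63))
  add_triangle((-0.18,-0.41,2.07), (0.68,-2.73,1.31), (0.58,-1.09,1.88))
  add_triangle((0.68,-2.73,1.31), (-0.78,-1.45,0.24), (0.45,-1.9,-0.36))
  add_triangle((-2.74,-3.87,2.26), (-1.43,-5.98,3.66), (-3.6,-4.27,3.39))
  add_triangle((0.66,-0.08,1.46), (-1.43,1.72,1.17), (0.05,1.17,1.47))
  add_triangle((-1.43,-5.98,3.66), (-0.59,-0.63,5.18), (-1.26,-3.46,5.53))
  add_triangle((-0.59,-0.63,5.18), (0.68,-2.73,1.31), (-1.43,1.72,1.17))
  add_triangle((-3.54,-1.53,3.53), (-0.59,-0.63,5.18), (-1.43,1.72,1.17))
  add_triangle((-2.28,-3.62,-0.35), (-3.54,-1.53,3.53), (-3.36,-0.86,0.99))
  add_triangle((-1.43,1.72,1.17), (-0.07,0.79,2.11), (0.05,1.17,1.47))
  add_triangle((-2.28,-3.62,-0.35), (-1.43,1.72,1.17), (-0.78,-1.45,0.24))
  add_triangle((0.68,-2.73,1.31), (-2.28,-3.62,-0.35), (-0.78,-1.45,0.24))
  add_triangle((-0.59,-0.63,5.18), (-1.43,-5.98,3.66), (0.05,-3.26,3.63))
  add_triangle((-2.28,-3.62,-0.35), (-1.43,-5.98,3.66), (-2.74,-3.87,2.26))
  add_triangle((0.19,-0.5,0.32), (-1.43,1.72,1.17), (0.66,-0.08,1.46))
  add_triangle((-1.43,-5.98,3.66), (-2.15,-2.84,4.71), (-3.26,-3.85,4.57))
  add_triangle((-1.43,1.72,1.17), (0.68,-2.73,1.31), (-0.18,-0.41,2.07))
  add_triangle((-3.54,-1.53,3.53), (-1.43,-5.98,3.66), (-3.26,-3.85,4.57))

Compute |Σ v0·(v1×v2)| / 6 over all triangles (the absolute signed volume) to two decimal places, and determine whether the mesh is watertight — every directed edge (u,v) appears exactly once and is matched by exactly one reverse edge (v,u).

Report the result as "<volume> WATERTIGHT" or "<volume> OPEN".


Per-triangle v0·(v1×v2)/6:
  t1: -0.0794
  t2: +0.0370
  t3: +2.4699
  t4: +0.3198
  t5: +0.1761
  t6: +2.3292
  t7: +2.6496
  t8: +3.7210
  t9: +3.1668
  t10: +0.5684
  t11: +0.6299
  t12: +2.5343
  t13: +0.4396
  t14: +0.2485
  t15: +3.9168
  t16: +0.0190
  t17: +0.1956
  t18: +4.2095
  t19: -0.1592
  t20: +2.2084
  t21: +3.4232
  t22: -0.2964
  t23: +0.9892
  t24: +0.4371
  t25: +0.6555
  t26: +1.6836
  t27: -0.3293
  t28: +0.5730
  t29: -1.5447
  t30: +6.2773
  t31: +4.5858
  t32: +0.3477
  t33: -0.6572
  t34: -0.4238
  t35: +4.6799
  t36: +4.4868
  t37: -0.2103
  t38: +3.6838
  t39: +0.5975
  t40: +0.9559
Σ = +59.5156 → |volume| = 59.52

Directed edges: 120 total, each appears once with its reverse present → watertight.

59.52 WATERTIGHT


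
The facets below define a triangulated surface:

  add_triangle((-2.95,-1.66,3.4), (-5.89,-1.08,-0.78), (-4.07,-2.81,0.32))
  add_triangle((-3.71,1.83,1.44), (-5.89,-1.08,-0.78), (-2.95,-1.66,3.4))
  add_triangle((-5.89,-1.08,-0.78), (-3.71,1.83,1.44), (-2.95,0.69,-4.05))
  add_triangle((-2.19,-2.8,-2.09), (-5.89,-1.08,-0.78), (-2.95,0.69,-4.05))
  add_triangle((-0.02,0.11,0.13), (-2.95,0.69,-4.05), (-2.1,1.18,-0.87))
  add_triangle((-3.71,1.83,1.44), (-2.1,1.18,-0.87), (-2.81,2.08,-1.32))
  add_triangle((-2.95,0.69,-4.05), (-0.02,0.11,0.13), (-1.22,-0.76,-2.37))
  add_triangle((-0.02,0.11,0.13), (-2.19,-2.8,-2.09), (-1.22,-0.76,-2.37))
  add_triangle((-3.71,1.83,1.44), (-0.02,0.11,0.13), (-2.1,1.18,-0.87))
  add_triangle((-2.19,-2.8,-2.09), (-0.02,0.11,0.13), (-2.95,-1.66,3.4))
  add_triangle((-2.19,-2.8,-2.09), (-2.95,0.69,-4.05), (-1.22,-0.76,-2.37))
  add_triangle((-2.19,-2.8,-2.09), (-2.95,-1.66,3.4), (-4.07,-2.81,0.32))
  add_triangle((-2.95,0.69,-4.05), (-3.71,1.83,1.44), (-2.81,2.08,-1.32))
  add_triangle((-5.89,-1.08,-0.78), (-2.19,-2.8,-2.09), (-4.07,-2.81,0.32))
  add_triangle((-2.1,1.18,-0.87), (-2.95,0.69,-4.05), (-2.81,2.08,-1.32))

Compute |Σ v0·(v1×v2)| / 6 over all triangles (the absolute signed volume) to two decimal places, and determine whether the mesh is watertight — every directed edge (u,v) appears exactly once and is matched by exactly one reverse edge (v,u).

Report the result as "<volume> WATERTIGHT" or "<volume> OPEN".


51.94 OPEN

Per-triangle v0·(v1×v2)/6:
  t1: +6.7358
  t2: +11.4628
  t3: +11.3512
  t4: +10.7908
  t5: +0.0509
  t6: -0.5082
  t7: -0.0449
  t8: -0.1032
  t9: +0.1152
  t10: -0.1926
  t11: +1.6031
  t12: +2.1898
  t13: +3.3696
  t14: +5.6690
  t15: -0.5487
Σ = +51.9406 → |volume| = 51.94

Directed edges: 45 total; 3 unmatched, e.g. (-2.95,-1.66,3.4)→(-3.71,1.83,1.44) → open.


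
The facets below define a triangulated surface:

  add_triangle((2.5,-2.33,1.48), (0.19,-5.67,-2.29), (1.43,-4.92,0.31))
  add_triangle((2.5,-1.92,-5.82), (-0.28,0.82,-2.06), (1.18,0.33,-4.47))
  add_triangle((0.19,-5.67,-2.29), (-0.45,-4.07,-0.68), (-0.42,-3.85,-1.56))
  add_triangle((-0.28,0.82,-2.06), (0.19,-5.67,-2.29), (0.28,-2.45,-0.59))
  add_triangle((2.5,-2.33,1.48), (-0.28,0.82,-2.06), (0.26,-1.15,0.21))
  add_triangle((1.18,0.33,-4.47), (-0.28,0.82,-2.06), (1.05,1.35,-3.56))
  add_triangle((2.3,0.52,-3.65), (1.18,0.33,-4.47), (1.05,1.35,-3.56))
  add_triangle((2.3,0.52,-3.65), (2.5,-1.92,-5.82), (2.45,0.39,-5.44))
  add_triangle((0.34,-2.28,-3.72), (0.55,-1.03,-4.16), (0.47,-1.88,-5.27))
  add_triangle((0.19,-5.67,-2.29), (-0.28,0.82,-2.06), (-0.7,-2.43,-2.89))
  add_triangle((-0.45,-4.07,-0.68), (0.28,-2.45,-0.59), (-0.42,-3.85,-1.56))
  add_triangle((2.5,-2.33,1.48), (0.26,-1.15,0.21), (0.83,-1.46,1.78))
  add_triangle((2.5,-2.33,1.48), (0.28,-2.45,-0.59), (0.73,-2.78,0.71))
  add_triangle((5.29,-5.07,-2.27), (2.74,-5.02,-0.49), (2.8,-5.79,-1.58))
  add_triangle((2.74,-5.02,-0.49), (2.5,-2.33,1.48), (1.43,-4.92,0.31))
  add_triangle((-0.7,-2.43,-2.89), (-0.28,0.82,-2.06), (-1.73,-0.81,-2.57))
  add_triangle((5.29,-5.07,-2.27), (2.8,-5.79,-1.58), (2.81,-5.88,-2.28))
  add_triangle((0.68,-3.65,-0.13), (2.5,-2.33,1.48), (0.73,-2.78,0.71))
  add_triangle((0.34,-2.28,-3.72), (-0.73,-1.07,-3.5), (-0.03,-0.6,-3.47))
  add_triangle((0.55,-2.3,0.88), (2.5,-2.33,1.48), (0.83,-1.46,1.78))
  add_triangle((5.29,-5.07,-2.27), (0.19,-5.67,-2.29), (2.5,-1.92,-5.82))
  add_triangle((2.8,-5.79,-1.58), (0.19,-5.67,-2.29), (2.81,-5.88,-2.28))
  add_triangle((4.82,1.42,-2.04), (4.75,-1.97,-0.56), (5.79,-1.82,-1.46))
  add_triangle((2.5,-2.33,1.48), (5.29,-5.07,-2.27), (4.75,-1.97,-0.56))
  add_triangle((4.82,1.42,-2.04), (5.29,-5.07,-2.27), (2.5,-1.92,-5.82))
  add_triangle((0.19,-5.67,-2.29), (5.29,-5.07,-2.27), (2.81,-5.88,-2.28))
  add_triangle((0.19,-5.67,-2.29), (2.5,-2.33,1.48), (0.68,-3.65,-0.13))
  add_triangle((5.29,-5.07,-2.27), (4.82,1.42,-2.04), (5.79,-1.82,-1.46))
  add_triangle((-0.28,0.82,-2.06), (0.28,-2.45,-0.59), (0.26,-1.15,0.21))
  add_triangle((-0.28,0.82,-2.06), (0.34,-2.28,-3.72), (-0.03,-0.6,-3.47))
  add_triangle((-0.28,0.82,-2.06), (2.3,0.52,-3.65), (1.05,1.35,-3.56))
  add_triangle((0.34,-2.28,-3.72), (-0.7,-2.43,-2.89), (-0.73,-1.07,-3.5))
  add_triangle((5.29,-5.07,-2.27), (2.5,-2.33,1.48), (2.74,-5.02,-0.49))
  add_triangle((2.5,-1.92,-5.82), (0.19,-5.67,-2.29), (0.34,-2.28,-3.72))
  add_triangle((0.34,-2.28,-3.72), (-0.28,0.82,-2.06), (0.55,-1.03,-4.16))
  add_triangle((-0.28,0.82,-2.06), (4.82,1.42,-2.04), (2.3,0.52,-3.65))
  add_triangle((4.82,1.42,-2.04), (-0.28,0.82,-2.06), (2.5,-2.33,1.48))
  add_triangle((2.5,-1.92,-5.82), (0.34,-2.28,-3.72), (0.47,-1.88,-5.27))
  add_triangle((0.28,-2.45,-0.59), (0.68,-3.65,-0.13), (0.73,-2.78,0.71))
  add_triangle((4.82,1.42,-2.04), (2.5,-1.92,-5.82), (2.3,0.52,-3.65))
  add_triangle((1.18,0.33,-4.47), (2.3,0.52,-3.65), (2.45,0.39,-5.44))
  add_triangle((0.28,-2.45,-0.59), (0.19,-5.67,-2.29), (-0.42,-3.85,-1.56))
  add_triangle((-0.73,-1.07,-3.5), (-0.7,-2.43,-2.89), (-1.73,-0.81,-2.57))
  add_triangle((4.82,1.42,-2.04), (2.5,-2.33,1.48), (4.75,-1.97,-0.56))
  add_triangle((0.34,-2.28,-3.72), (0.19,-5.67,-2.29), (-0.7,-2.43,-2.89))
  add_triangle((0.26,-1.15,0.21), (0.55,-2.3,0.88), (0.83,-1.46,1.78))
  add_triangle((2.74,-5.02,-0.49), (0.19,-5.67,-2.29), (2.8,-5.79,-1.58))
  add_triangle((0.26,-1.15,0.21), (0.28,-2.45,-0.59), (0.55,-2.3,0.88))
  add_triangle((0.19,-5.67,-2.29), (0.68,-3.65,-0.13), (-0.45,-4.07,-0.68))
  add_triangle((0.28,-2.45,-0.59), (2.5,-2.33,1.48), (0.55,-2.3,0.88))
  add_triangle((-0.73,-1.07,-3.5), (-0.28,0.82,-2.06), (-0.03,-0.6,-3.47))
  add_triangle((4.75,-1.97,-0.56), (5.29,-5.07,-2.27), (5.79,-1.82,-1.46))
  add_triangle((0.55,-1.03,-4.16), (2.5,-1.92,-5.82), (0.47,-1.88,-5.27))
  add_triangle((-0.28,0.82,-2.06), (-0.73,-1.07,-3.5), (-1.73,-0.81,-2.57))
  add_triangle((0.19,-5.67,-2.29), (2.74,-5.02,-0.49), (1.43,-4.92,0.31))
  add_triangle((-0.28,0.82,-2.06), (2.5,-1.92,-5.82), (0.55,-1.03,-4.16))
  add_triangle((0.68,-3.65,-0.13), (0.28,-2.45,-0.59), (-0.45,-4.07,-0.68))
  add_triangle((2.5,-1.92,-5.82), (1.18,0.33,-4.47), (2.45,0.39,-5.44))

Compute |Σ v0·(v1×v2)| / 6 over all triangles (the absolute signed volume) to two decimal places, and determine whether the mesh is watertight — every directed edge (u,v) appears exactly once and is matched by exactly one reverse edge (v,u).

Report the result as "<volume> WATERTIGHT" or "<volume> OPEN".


112.09 WATERTIGHT

Per-triangle v0·(v1×v2)/6:
  t1: -2.3629
  t2: +0.9626
  t3: +0.5028
  t4: -0.3519
  t5: -0.7033
  t6: +0.7221
  t7: +1.0619
  t8: +1.3621
  t9: -0.1531
  t10: -1.3103
  t11: -0.3419
  t12: -0.4713
  t13: -0.9146
  t14: +2.6771
  t15: +2.6055
  t16: -1.5039
  t17: +1.8786
  t18: +0.8151
  t19: +0.7624
  t20: +0.8011
  t21: +23.8963
  t22: +1.6393
  t23: +1.4269
  t24: +5.7263
  t25: +25.2902
  t26: +1.0077
  t27: +1.8005
  t28: +5.3625
  t29: -0.0815
  t30: +0.0050
  t31: -0.4269
  t32: +1.0715
  t33: +5.4280
  t34: +5.1862
  t35: +0.6604
  t36: +2.2163
  t37: -3.5265
  t38: +1.6592
  t39: +0.0220
  t40: +5.1091
  t41: +0.2008
  t42: -0.2063
  t43: +1.0757
  t44: +3.2970
  t45: +2.5425
  t46: -0.0354
  t47: +1.9429
  t48: -0.0182
  t49: +1.2528
  t50: +1.0685
  t51: +0.5465
  t52: +2.5277
  t53: +0.7654
  t54: +1.0076
  t55: +3.7446
  t56: +1.4124
  t57: -0.3121
  t58: +1.7666
Σ = +112.0896 → |volume| = 112.09

Directed edges: 174 total, each appears once with its reverse present → watertight.


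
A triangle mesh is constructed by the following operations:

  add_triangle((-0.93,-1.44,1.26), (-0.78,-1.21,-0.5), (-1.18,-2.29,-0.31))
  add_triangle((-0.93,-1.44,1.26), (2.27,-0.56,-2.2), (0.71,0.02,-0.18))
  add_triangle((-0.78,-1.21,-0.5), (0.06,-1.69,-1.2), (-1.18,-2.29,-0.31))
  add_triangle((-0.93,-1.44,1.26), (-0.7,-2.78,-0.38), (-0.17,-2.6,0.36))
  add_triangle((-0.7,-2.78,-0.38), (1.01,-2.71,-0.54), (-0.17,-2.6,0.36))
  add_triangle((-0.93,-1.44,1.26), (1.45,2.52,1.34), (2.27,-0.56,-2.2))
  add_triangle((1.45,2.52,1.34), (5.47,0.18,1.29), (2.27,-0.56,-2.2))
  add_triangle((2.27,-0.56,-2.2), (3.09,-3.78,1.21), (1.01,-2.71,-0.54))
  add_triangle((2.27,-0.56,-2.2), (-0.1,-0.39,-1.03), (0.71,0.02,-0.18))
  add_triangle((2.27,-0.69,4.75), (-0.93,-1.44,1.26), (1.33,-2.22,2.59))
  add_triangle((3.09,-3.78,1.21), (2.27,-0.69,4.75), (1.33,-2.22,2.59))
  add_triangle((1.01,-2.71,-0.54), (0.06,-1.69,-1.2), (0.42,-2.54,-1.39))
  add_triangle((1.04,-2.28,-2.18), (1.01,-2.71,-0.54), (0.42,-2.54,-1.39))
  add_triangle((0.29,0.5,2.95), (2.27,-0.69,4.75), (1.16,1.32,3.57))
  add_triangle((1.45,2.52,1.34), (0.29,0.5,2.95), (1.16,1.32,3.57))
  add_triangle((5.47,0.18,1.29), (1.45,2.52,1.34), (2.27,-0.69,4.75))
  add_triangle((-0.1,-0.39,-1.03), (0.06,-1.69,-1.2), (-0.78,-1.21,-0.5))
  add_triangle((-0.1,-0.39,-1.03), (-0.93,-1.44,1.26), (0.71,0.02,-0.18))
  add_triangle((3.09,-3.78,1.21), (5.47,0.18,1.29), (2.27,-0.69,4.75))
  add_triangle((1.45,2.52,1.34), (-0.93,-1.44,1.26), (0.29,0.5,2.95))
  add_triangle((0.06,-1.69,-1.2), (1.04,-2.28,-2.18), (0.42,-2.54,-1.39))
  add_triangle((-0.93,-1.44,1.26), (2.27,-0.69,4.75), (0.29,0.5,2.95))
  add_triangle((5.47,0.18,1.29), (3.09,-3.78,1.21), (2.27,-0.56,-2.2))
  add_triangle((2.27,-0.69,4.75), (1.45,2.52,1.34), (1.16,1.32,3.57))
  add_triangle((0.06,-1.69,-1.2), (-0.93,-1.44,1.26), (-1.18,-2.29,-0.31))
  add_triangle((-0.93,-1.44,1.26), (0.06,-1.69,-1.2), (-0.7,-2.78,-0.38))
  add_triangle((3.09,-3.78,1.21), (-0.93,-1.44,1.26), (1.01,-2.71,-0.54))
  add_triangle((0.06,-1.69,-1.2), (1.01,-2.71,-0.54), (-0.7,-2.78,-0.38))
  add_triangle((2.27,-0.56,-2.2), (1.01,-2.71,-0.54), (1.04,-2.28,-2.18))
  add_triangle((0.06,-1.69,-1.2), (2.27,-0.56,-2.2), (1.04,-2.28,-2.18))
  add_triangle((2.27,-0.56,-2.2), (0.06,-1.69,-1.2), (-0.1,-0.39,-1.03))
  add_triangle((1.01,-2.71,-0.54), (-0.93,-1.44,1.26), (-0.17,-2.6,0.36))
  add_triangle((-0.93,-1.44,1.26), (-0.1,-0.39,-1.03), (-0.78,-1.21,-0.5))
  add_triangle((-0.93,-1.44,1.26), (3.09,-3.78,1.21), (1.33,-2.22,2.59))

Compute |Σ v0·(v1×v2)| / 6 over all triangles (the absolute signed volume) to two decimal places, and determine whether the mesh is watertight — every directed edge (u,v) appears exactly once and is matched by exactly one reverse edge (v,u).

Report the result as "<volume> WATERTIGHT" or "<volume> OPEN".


Per-triangle v0·(v1×v2)/6:
  t1: +0.1110
  t2: +0.3474
  t3: +0.1775
  t4: +0.5152
  t5: +0.5990
  t6: -2.1244
  t7: +5.5877
  t8: +3.4136
  t9: +0.0035
  t10: +2.3282
  t11: +3.4030
  t12: +0.0222
  t13: +0.4864
  t14: +1.2285
  t15: +0.4487
  t16: +10.1952
  t17: +0.1861
  t18: -0.2235
  t19: +14.5793
  t20: +0.1163
  t21: +0.1638
  t22: +2.2406
  t23: +9.9583
  t24: +2.3520
  t25: +0.4472
  t26: -0.0730
  t27: +2.4752
  t28: +0.7217
  t29: +1.4272
  t30: +0.1313
  t31: +0.5351
  t32: +0.2141
  t33: -0.0563
  t34: +2.2508
Σ = +64.1890 → |volume| = 64.19

Directed edges: 102 total, each appears once with its reverse present → watertight.

64.19 WATERTIGHT


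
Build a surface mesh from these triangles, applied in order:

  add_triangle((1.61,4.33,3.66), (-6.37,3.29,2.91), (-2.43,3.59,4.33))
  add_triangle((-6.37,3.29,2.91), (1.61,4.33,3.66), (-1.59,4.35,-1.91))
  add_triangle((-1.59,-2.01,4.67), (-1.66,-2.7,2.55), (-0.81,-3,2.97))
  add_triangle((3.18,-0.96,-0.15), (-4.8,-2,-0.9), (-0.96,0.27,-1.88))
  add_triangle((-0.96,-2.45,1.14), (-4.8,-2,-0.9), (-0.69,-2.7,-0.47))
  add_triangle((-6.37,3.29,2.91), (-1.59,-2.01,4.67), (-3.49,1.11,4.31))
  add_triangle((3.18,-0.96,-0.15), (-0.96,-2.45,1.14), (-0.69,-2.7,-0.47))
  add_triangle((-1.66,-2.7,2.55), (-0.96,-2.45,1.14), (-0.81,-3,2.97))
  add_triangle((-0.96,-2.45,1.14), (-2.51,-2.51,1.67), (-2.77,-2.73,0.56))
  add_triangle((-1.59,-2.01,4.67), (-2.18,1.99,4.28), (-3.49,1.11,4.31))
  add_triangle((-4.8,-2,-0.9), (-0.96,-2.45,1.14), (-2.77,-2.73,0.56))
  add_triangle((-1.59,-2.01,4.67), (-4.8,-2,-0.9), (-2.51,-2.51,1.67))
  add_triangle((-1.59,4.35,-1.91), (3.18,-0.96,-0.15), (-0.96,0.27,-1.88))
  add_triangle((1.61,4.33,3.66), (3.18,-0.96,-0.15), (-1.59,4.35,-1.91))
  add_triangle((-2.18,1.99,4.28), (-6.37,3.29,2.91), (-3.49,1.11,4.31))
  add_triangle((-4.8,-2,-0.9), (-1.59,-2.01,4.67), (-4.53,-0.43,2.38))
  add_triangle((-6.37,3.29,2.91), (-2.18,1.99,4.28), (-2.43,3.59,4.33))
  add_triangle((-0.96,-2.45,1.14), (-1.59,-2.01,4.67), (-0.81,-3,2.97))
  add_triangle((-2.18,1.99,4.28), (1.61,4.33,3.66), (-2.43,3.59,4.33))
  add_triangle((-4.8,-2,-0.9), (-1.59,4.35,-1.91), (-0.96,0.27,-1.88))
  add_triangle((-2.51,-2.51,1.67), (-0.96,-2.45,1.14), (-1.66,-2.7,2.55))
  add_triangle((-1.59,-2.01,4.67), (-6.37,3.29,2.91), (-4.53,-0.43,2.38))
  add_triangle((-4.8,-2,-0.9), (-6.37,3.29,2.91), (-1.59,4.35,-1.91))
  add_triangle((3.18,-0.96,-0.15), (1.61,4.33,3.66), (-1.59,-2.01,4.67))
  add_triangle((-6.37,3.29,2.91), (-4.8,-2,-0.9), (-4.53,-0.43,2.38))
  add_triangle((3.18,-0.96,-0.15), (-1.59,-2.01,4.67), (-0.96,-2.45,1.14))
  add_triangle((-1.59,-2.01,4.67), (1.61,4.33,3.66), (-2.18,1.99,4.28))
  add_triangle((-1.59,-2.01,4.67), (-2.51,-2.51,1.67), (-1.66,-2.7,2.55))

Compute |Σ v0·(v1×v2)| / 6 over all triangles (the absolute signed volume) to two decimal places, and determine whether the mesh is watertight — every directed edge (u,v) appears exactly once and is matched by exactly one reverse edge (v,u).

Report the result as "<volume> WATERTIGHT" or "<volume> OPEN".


Per-triangle v0·(v1×v2)/6:
  t1: +6.7484
  t2: +30.9141
  t3: +1.3120
  t4: +3.5076
  t5: +3.1062
  t6: +5.2633
  t7: +2.4171
  t8: +0.5800
  t9: +0.7913
  t10: +4.3646
  t11: +0.1061
  t12: +3.5117
  t13: +3.9698
  t14: +12.7295
  t15: +4.9058
  t16: +9.2741
  t17: +5.1873
  t18: -1.0732
  t19: +4.3286
  t20: +5.9530
  t21: +0.6829
  t22: +10.6627
  t23: +24.1235
  t24: +16.6591
  t25: +10.5711
  t26: +5.2277
  t27: +11.8410
  t28: +1.3175
Σ = +188.9830 → |volume| = 188.98

Directed edges: 84 total; 6 unmatched, e.g. (3.18,-0.96,-0.15)→(-4.8,-2,-0.9) → open.

188.98 OPEN


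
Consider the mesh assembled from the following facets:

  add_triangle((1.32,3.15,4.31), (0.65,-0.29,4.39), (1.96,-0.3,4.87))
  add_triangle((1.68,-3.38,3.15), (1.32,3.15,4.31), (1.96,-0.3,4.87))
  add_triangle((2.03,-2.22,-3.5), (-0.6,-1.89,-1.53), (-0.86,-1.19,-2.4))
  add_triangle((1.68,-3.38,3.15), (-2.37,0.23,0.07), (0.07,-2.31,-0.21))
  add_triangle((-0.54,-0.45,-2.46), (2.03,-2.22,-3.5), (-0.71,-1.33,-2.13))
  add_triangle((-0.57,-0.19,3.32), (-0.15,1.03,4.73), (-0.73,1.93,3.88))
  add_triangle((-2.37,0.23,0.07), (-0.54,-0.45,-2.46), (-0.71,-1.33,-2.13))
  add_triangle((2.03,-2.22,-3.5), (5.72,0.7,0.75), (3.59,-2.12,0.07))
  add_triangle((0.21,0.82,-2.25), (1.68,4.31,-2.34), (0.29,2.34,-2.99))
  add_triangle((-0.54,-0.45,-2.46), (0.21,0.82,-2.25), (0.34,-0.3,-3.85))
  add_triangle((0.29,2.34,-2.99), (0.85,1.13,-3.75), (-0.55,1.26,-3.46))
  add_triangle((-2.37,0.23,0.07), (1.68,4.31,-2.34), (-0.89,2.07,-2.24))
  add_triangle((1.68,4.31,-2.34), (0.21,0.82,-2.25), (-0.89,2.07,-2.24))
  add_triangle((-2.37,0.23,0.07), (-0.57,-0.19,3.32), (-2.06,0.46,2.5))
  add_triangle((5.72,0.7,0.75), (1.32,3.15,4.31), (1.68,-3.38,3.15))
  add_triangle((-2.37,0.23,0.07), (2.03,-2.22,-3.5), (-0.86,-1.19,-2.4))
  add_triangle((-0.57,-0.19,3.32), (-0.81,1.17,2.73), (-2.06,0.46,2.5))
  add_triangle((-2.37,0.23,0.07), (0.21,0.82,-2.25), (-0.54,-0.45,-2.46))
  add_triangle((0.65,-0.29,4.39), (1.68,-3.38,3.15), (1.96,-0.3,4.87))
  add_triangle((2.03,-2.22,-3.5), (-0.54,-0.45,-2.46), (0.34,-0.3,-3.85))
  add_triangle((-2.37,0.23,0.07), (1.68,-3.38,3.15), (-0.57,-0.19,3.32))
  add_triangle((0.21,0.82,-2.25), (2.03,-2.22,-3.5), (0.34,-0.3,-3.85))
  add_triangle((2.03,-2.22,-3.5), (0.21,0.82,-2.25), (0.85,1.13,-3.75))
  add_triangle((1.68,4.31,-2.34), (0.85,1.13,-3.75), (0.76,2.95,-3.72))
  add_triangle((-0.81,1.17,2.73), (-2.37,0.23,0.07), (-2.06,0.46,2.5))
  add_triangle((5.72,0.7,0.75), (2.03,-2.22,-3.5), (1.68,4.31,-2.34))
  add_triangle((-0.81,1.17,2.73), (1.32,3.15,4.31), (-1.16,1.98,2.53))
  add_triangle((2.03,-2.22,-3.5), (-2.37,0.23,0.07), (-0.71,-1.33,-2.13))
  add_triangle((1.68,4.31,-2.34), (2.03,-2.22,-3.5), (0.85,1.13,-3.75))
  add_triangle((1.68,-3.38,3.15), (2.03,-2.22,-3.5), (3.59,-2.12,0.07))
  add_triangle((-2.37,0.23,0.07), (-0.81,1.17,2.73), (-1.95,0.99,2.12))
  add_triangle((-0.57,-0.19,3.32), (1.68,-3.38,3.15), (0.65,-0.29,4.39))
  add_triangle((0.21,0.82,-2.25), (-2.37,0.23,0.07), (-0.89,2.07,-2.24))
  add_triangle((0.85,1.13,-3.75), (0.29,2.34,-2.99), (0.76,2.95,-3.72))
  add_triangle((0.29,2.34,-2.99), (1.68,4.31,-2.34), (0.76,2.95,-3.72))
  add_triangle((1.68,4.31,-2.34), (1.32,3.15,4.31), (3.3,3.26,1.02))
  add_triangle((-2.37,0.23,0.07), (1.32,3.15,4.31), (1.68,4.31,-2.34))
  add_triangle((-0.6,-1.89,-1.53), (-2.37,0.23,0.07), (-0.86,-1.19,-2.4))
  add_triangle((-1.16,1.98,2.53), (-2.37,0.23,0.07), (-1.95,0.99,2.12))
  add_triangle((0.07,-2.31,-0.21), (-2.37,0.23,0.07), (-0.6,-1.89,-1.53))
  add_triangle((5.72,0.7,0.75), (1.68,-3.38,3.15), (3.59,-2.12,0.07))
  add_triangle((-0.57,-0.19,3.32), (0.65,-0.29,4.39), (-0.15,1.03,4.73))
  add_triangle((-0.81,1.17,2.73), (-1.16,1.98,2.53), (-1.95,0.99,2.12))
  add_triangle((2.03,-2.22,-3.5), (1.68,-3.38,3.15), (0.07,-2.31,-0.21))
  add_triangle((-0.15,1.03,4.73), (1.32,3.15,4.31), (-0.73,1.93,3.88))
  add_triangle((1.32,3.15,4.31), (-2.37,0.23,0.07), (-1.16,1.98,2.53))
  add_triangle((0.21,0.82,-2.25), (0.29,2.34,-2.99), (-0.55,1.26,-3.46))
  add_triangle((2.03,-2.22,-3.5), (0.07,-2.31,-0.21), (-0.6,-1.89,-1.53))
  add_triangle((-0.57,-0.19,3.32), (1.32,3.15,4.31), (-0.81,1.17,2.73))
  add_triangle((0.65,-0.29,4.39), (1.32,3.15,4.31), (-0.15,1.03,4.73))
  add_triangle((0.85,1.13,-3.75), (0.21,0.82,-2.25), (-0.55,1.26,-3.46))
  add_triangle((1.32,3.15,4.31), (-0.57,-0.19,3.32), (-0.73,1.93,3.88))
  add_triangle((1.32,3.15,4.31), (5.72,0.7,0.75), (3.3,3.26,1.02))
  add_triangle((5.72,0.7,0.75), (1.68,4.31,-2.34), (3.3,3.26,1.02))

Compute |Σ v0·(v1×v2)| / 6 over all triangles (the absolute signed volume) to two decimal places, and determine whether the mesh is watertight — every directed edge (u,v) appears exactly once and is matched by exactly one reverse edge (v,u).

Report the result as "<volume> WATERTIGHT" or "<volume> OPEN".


161.66 WATERTIGHT

Per-triangle v0·(v1×v2)/6:
  t1: +3.1027
  t2: +0.0706
  t3: +1.4963
  t4: +3.1751
  t5: +1.2359
  t6: +0.8344
  t7: +0.9413
  t8: +8.2461
  t9: -0.6711
  t10: +0.4818
  t11: +1.1473
  t12: +2.2096
  t13: +2.1120
  t14: +0.5757
  t15: +22.4879
  t16: -0.2077
  t17: +1.0829
  t18: +1.2672
  t19: +2.8946
  t20: +1.2314
  t21: +3.8873
  t22: +1.1132
  t23: +0.5042
  t24: +1.5016
  t25: +0.7735
  t26: +20.7615
  t27: +1.3018
  t28: -0.1820
  t29: +5.1391
  t30: +6.9620
  t31: -0.0332
  t32: +2.4376
  t33: +1.0058
  t34: +0.3684
  t35: +0.4651
  t36: +8.5910
  t37: +10.6497
  t38: +1.0879
  t39: +0.7319
  t40: +1.2481
  t41: +8.5180
  t42: +1.0245
  t43: +0.5232
  t44: +4.6157
  t45: +2.3042
  t46: +0.0236
  t47: -0.4093
  t48: +1.8609
  t49: +2.1532
  t50: +2.8067
  t51: -0.0777
  t52: -2.5730
  t53: +9.5911
  t54: +9.2694
Σ = +161.6588 → |volume| = 161.66

Directed edges: 162 total, each appears once with its reverse present → watertight.


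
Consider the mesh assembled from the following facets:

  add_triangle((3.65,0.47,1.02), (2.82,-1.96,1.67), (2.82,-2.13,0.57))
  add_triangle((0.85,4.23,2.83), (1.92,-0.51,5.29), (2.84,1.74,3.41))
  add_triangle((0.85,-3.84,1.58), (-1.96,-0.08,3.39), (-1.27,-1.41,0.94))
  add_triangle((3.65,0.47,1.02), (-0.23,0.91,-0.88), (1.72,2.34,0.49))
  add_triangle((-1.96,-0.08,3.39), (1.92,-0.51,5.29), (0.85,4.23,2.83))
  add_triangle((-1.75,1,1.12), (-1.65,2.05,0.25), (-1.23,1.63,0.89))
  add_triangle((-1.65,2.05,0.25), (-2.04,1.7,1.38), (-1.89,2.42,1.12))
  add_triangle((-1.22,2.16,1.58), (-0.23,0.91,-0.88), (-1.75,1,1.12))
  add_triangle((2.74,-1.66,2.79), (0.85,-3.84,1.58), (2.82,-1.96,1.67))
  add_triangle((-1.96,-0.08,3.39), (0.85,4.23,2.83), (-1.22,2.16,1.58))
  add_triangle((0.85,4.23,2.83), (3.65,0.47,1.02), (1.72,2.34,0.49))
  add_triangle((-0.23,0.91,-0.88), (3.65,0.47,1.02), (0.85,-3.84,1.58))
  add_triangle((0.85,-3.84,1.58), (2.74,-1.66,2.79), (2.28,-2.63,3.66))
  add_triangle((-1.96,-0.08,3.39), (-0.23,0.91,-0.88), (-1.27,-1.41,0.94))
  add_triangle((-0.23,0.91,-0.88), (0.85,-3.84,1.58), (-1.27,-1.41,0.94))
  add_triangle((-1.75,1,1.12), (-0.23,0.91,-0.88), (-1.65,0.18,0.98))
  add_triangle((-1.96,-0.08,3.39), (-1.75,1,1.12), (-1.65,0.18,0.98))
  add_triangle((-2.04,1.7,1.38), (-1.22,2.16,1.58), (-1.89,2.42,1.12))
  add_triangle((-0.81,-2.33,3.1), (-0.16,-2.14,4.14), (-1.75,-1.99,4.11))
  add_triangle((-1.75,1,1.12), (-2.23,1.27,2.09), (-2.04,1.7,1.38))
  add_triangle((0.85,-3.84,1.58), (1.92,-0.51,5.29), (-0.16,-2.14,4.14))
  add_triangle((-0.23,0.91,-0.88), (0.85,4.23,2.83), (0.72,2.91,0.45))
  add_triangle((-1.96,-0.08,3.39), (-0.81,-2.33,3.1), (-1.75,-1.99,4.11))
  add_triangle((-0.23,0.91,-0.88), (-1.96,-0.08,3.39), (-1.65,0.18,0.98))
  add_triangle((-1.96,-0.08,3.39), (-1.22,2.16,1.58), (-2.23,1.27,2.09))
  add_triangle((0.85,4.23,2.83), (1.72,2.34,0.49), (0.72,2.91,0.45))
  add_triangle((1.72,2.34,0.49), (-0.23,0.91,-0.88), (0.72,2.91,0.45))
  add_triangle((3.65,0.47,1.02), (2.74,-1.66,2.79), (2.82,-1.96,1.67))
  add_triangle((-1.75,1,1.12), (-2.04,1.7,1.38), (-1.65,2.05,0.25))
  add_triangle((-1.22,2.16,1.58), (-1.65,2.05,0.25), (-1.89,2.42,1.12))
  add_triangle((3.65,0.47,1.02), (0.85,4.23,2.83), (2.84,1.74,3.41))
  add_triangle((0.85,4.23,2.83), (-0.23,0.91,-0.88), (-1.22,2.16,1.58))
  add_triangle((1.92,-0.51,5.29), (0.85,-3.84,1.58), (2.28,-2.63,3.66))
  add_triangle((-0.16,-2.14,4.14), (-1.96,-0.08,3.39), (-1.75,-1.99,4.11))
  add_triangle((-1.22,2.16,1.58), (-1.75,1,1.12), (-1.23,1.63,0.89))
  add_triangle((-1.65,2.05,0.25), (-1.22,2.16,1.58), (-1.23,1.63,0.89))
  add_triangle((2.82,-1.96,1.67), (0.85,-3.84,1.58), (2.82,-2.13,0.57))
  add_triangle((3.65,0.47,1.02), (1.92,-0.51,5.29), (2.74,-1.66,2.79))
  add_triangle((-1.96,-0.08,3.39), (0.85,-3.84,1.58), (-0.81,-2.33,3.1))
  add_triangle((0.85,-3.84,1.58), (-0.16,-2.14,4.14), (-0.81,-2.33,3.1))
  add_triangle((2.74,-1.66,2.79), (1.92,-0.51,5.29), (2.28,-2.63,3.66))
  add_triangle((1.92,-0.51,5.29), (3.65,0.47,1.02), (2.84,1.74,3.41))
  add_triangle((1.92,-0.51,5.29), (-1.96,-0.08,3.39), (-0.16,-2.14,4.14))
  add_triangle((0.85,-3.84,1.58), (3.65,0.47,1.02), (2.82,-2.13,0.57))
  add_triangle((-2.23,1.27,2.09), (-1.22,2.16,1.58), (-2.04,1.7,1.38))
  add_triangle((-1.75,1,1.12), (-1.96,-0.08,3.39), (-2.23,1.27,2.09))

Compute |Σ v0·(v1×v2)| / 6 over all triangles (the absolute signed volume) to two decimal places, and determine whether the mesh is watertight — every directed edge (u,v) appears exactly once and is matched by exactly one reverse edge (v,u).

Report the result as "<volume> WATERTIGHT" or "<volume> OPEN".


80.72 WATERTIGHT

Per-triangle v0·(v1×v2)/6:
  t1: +1.6458
  t2: +6.6844
  t3: +2.9437
  t4: +1.0566
  t5: +12.6273
  t6: -0.2512
  t7: +0.2125
  t8: +0.6198
  t9: +1.9064
  t10: +3.8306
  t11: +3.3177
  t12: +1.1925
  t13: +1.6248
  t14: +0.9443
  t15: +0.5185
  t16: +0.2458
  t17: +0.5018
  t18: +0.2785
  t19: +0.8629
  t20: +0.1034
  t21: +5.8301
  t22: +0.5777
  t23: -0.2521
  t24: -0.4595
  t25: +1.0398
  t26: +1.2163
  t27: +0.5366
  t28: +1.7809
  t29: +0.1496
  t30: +0.1201
  t31: +4.3909
  t32: +1.7754
  t33: +2.5388
  t34: +1.6663
  t35: -0.1723
  t36: -0.0856
  t37: +1.7659
  t38: +4.8879
  t39: -0.1381
  t40: +1.8972
  t41: +2.3010
  t42: +5.1793
  t43: +5.2586
  t44: -2.5599
  t45: +0.3770
  t46: +0.2293
Σ = +80.7173 → |volume| = 80.72

Directed edges: 138 total, each appears once with its reverse present → watertight.
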